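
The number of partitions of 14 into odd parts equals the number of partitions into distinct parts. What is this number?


Computing partitions of 14 into odd parts (1, 3, 5, ...):
Using the generating function prod_{k>=0} 1/(1-x^(2k+1)),
the count is 22

22


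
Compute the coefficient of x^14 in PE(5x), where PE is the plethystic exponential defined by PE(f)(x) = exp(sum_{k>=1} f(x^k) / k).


With f(x) = 5x, the exponent is sum_{k>=1} 5 x^k / k = 5 * (-ln(1 - x)). Exponentiating:
PE(5x) = exp(-5 ln(1 - x)) = 1/(1 - x)^5.
By the negative binomial expansion, [x^n] 1/(1 - x)^5 = C(n + 4, 4).
For n = 14: C(18, 4) = 3060.

3060


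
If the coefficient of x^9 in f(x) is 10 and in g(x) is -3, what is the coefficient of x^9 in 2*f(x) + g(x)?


Scalar multiplication scales coefficients: 2 * 10 = 20.
Then add the g coefficient: 20 + -3
= 17

17


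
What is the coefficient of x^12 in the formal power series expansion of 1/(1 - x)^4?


The expansion 1/(1 - x)^r = sum_{k>=0} C(k + r - 1, r - 1) x^k follows from the multiset / negative-binomial theorem (or from repeated differentiation of the geometric series).
For r = 4 and k = 12:
C(15, 3) = 1307674368000 / (6 * 479001600) = 455.

455


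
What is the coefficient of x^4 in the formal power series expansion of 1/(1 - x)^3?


The negative binomial / multiset identity is
1/(1 - x)^r = sum_{k>=0} C(k + r - 1, r - 1) x^k.
Here r = 3 and k = 4, so the coefficient is
C(4 + 2, 2) = C(6, 2)
= 15

15


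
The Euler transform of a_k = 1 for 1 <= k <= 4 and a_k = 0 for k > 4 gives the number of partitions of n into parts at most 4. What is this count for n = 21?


Partitions of 21 into parts at most 4:
Using generating function (1-x)^(-1)(1-x^2)^(-1)...(1-x^4)^(-1),
the coefficient of x^21 = 120

120


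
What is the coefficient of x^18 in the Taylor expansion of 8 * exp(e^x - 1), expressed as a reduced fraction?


exp(e^x - 1) = sum_{k>=0} Bell_k x^k / k!, where Bell_k is the k-th Bell number.
So the coefficient of x^18 is 8 * Bell_18 / 18!.
Computing: Bell_18 = 682076806159 and 18! = 6402373705728000, giving
8 * 682076806159/6402373705728000 = 97439543737/114328101888000.

97439543737/114328101888000


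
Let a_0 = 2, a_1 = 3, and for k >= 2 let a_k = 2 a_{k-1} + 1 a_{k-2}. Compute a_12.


Iterating the recurrence forward:
a_0 = 2
a_1 = 3
a_2 = 2*3 + 1*2 = 8
a_3 = 2*8 + 1*3 = 19
a_4 = 2*19 + 1*8 = 46
a_5 = 2*46 + 1*19 = 111
a_6 = 2*111 + 1*46 = 268
a_7 = 2*268 + 1*111 = 647
a_8 = 2*647 + 1*268 = 1562
a_9 = 2*1562 + 1*647 = 3771
a_10 = 2*3771 + 1*1562 = 9104
a_11 = 2*9104 + 1*3771 = 21979
a_12 = 2*21979 + 1*9104 = 53062
So a_12 = 53062.

53062


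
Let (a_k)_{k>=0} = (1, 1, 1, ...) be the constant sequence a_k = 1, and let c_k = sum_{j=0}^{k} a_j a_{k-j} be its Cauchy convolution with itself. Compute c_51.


Since a_j = 1 for all j >= 0, the convolution sum becomes
c_k = sum_{j=0}^{k} 1 * 1 = 1 * (k + 1).
Equivalently, the generating function of (a_k) is 1/(1 - x) and its square is 1/(1 - x)^2 = sum_{k>=0} 1(k + 1) x^k.
For k = 51: 1 * 52 = 52.

52


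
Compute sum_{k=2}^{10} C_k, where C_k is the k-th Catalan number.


C_2 through C_10: 2, 5, 14, 42, 132, 429, 1430, 4862, 16796
Sum = 2 + 5 + 14 + 42 + 132 + 429 + 1430 + 4862 + 16796
= 23712

23712


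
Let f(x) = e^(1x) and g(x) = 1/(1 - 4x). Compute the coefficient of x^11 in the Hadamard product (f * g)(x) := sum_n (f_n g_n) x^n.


Expanding: f_k = 1^k/k! (from e^(1x)) and g_k = 4^k (from 1/(1 - 4x)). So the Hadamard coefficient (f * g)_k = 1^k 4^k / k! = (4)^k / k!.
For k = 11: 4^11/11! = 4194304/39916800 = 16384/155925.

16384/155925


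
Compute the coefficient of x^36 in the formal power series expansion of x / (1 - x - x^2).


Let f(x) = sum_{k>=0} a_k x^k. Multiplying f(x) * (1 - x - x^2) = x and matching coefficients gives a_0 = 0, a_1 = 1, and a_k = a_{k-1} + a_{k-2} for k >= 2. These are the Fibonacci numbers F_k.
Iterating from F_0 = 0, F_1 = 1:
F_0=0, F_1=1, F_2=1, F_3=2, F_4=3, F_5=5, F_6=8, F_7=13, F_8=21, F_9=34, ...
F_36 = 14930352.

14930352


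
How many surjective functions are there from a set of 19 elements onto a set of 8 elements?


By inclusion-exclusion on which target elements are missed, the number of surjections from an n-set onto a k-set is
surj(n, k) = sum_{j=0}^{k} (-1)^j C(k, j) (k - j)^n.
Equivalently surj(n, k) = k! * S(n, k), where S(n, k) is the Stirling number of the second kind.
For n = 19, k = 8:
S(19, 8) = 1709751003480, so
surj = 8! * 1709751003480 = 40320 * 1709751003480 = 68937160460313600.

68937160460313600


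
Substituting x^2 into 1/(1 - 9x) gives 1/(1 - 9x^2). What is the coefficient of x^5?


Since 1/(1 - 9x^2) only has even powers of x,
the coefficient of x^5 (odd) is 0.

0


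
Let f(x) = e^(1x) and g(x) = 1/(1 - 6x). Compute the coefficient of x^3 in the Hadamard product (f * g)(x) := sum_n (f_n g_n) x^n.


Expanding: f_k = 1^k/k! (from e^(1x)) and g_k = 6^k (from 1/(1 - 6x)). So the Hadamard coefficient (f * g)_k = 1^k 6^k / k! = (6)^k / k!.
For k = 3: 6^3/3! = 216/6 = 36.

36


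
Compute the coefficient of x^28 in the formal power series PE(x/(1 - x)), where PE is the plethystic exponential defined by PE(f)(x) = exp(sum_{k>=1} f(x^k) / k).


For f(x) = x/(1 - x) we have
sum_{k>=1} f(x^k) / k = sum_{k>=1} (1/k) * x^k / (1 - x^k) = sum_{k, m >= 1} x^(k m) / k,
which after exponentiating simplifies to
PE(x/(1 - x)) = prod_{k>=1} 1 / (1 - x^k).
This is the generating function for the partition function p(n), so the coefficient of x^28 is p(28).
Computing p(28) by dynamic programming over parts 1, 2, ..., 28: p(28) = 3718.

3718


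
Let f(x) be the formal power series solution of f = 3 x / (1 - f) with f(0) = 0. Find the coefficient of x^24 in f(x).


Apply Lagrange inversion: f = 3 x * phi(f) with phi(t) = 1/(1 - t), so
[x^n] f = 3^n * (1/n) [t^(n-1)] phi(t)^n = 3^n * (1/n) [t^(n-1)] (1 - t)^(-n) = 3^n * (1/n) C(2n - 2, n - 1) = 3^n * C_{n-1}.
For n = 24: C_23 = C(46, 23) / 24 = 8233430727600/24 = 343059613650.
With the 3^24 = 282429536481 factor, the coefficient is 282429536481 * 343059613650 = 96890167668520440565650.

96890167668520440565650


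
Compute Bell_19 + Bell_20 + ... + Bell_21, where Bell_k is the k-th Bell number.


Recall Bell_k counts set partitions of a k-set (with Bell_0 = 1 by convention).
Bell_19 through Bell_21: 5832742205057, 51724158235372, 474869816156751
Sum = 5832742205057 + 51724158235372 + 474869816156751 = 532426716597180.

532426716597180


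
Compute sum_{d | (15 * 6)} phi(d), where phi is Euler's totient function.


First, 15 * 6 = 90. One classical identity is sum_{d | n} phi(d) = n (each k in [1, n] has a unique gcd with n, and among the k's with gcd(k, n) = n/d there are phi(d) of them). So the sum equals 90. We also verify directly:
Divisors of 90: 1, 2, 3, 5, 6, 9, 10, 15, 18, 30, 45, 90.
phi values: 1, 1, 2, 4, 2, 6, 4, 8, 6, 8, 24, 24.
Sum = 90.

90


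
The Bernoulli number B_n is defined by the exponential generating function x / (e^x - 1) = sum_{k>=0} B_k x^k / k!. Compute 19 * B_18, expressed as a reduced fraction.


Bernoulli numbers can also be computed recursively via B_0 = 1 and sum_{j=0}^{m} C(m+1, j) B_j = 0 for m >= 1. Odd-index Bernoulli numbers vanish for k >= 3.
Computing B_18 = 43867/798, so 19 * B_18 = 19 * 43867/798 = 43867/42.

43867/42


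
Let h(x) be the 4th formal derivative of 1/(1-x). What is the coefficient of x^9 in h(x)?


Differentiating 4 times: d^4/dx^4 [1/(1-x)] = 4!/(1-x)^5.
The expansion 1/(1-x)^5 = sum_{k>=0} C(k+4, 4) x^k, so the coefficient of x^n in 4!/(1-x)^5 is 4! * C(n+4, 4).
For n = 9: 24 * C(13, 4) = 24 * 715 = 17160

17160


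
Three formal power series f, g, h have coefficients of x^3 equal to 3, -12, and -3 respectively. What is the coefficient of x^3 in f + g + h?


Series addition is componentwise:
3 + -12 + -3
= -12

-12


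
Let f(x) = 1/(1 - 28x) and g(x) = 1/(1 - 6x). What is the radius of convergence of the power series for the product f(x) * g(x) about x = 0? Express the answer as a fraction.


The radius of 1/(1 - 28x) is 1/28 (nearest singularity at x = 1/28), and the radius of 1/(1 - 6x) is 1/6.
The product f(x)*g(x) = 1/((1 - 28x)(1 - 6x)) has singularities at both 1/28 and 1/6, so its radius of convergence is the distance to the nearest one:
min(1/28, 1/6) = 1/28.

1/28


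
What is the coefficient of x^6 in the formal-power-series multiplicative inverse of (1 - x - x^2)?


Let the inverse be f(x) = sum_{k>=0} a_k x^k. From f(x) * (1 - x - x^2) = 1 and matching coefficients:
 x^0: a_0 = 1.
 x^1: a_1 - a_0 = 0, so a_1 = 1.
 x^k (k >= 2): a_k - a_{k-1} - a_{k-2} = 0, i.e. a_k = a_{k-1} + a_{k-2}.
This is the Fibonacci-type recurrence shifted so that a_0 = a_1 = 1.
Iterating: a_0=1, a_1=1, a_2=2, a_3=3, a_4=5, a_5=8, a_6=13
a_6 = 13.

13


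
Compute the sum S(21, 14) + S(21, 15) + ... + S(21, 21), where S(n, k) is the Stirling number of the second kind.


By definition, S(n, k) counts partitions of an n-set into exactly k nonempty blocks.
Computing row n = 21 for k = 14..21:
S(21, k): 149304004500, 13087462580, 809944464, 34952799, 1023435, 19285, 210, 1
Sum = 163237407274.

163237407274


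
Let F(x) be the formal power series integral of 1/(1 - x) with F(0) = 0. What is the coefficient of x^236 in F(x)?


1/(1 - x) = sum_{k>=0} x^k. Integrating termwise and using F(0) = 0 gives
F(x) = sum_{k>=0} x^(k+1) / (k+1) = sum_{m>=1} x^m / m = -ln(1 - x).
So the coefficient of x^236 is 1/236 = 1/236.

1/236


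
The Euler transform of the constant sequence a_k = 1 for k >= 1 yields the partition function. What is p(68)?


The Euler transform converts the sequence a_k = 1 into the number of integer partitions.
Using the recurrence or dynamic programming:
p(68) = 3087735

3087735


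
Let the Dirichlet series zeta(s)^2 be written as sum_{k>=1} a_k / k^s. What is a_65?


The Dirichlet convolution of the constant function 1 with itself gives (1 * 1)(k) = sum_{d | k} 1 = d(k), the number of positive divisors of k.
Since zeta(s) = sum_{k>=1} 1/k^s, we have zeta(s)^2 = sum_{k>=1} d(k)/k^s, so a_k = d(k).
For k = 65: the divisors are 1, 5, 13, 65.
Count = 4.

4


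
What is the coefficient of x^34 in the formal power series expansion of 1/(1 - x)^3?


The negative binomial / multiset identity is
1/(1 - x)^r = sum_{k>=0} C(k + r - 1, r - 1) x^k.
Here r = 3 and k = 34, so the coefficient is
C(34 + 2, 2) = C(36, 2)
= 630

630


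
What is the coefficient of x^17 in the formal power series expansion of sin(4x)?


The Maclaurin series is sin(t) = sum_{k>=0} (-1)^k t^(2k+1) / (2k+1)!, so substituting t = 4x, only odd powers of x are nonzero, with coefficient of x^(2k+1) equal to (-1)^k 4^(2k+1) / (2k+1)!.
Write 17 = 2*8 + 1, giving the coefficient (-1)^8 * 4^17 / 17! = 17179869184/355687428096000 = 524288/10854718875.

524288/10854718875


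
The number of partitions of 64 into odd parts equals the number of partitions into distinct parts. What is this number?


Computing partitions of 64 into odd parts (1, 3, 5, ...):
Using the generating function prod_{k>=0} 1/(1-x^(2k+1)),
the count is 16444

16444


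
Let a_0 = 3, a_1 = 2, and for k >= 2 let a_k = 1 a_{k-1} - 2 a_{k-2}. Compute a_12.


Iterating the recurrence forward:
a_0 = 3
a_1 = 2
a_2 = 1*2 - 2*3 = -4
a_3 = 1*-4 - 2*2 = -8
a_4 = 1*-8 - 2*-4 = 0
a_5 = 1*0 - 2*-8 = 16
a_6 = 1*16 - 2*0 = 16
a_7 = 1*16 - 2*16 = -16
a_8 = 1*-16 - 2*16 = -48
a_9 = 1*-48 - 2*-16 = -16
a_10 = 1*-16 - 2*-48 = 80
a_11 = 1*80 - 2*-16 = 112
a_12 = 1*112 - 2*80 = -48
So a_12 = -48.

-48


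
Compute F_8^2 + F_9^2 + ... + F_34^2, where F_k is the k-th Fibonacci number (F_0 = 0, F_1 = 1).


There is a standard identity sum_{k=0}^{N} F_k^2 = F_N * F_{N+1} (proved inductively from the telescoping relation F_k^2 = F_k F_{k+1} - F_{k-1} F_k). Then
sum_{k=8}^{34} F_k^2 = F_34 F_35 - F_7 F_8.
Computing: F_34 = 5702887, F_35 = 9227465, F_7 = 13, F_8 = 21.
Sum = 5702887 * 9227465 - 13 * 21 = 52623190191182.

52623190191182


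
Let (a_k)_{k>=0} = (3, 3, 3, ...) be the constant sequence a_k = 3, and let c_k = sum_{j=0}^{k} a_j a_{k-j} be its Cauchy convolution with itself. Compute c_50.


Since a_j = 3 for all j >= 0, the convolution sum becomes
c_k = sum_{j=0}^{k} 3 * 3 = 9 * (k + 1).
Equivalently, the generating function of (a_k) is 3/(1 - x) and its square is 9/(1 - x)^2 = sum_{k>=0} 9(k + 1) x^k.
For k = 50: 9 * 51 = 459.

459


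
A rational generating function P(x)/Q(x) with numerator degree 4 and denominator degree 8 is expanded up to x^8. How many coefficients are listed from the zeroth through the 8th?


Expanding up to x^8 gives the coefficients for x^0, x^1, ..., x^8.
That is 8 + 1 = 9 coefficients in total.

9


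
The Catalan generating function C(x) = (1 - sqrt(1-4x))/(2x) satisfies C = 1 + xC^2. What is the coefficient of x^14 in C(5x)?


Substituting x -> 5x scales the n-th coefficient by 5^n, so [x^14] C(5x) = 5^14 * C_14.
C_14 = C(2*14, 14)/(15) = 40116600/15 = 2674440.
So 5^14 * 2674440 = 6103515625 * 2674440 = 16323486328125000.

16323486328125000


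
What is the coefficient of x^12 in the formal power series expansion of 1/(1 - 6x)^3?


The general identity 1/(1 - c x)^r = sum_{k>=0} c^k C(k + r - 1, r - 1) x^k follows by substituting y = c x into 1/(1 - y)^r = sum_{k>=0} C(k + r - 1, r - 1) y^k.
For c = 6, r = 3, k = 12:
6^12 * C(14, 2) = 2176782336 * 91 = 198087192576.

198087192576


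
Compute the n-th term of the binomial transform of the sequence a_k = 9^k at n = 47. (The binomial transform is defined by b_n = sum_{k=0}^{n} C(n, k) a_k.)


With a_k = 9^k, b_n = sum_{k=0}^{n} C(n, k) 9^k = (1 + 9)^n by the binomial theorem.
For n = 47: (1 + 9)^47 = 10^47 = 100000000000000000000000000000000000000000000000.

100000000000000000000000000000000000000000000000


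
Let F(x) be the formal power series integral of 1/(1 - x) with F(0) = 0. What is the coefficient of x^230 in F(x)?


1/(1 - x) = sum_{k>=0} x^k. Integrating termwise and using F(0) = 0 gives
F(x) = sum_{k>=0} x^(k+1) / (k+1) = sum_{m>=1} x^m / m = -ln(1 - x).
So the coefficient of x^230 is 1/230 = 1/230.

1/230


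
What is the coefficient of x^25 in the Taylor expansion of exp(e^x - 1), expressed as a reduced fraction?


exp(e^x - 1) = sum_{k>=0} Bell_k x^k / k!, where Bell_k is the k-th Bell number.
So the coefficient of x^25 is Bell_25 / 25!.
Computing: Bell_25 = 4638590332229999353 and 25! = 15511210043330985984000000, giving
4638590332229999353/15511210043330985984000000 = 356814640940769181/1193170003333152768000000.

356814640940769181/1193170003333152768000000


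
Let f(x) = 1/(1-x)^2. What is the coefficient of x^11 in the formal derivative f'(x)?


Differentiate: d/dx [ 1/(1-x)^r ] = r / (1-x)^(r+1).
Here r = 2, so f'(x) = 2 / (1-x)^3.
The expansion of 1/(1-x)^(r+1) has coefficient of x^n equal to C(n+r, r).
So the coefficient of x^11 in f'(x) is
2 * C(13, 2) = 2 * 78 = 156

156


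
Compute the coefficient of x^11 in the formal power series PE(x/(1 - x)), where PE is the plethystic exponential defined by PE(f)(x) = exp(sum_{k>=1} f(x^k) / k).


For f(x) = x/(1 - x) we have
sum_{k>=1} f(x^k) / k = sum_{k>=1} (1/k) * x^k / (1 - x^k) = sum_{k, m >= 1} x^(k m) / k,
which after exponentiating simplifies to
PE(x/(1 - x)) = prod_{k>=1} 1 / (1 - x^k).
This is the generating function for the partition function p(n), so the coefficient of x^11 is p(11).
Computing p(11) by dynamic programming over parts 1, 2, ..., 11: p(11) = 56.

56


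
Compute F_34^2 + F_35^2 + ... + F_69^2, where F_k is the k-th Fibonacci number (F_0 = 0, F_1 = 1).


There is a standard identity sum_{k=0}^{N} F_k^2 = F_N * F_{N+1} (proved inductively from the telescoping relation F_k^2 = F_k F_{k+1} - F_{k-1} F_k). Then
sum_{k=34}^{69} F_k^2 = F_69 F_70 - F_33 F_34.
Computing: F_69 = 117669030460994, F_70 = 190392490709135, F_33 = 3524578, F_34 = 5702887.
Sum = 117669030460994 * 190392490709135 - 3524578 * 5702887 = 22403299788797703350746923504.

22403299788797703350746923504


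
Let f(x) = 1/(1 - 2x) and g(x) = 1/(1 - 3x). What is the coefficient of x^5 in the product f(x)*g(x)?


The coefficient of x^n in f*g is the Cauchy product: sum_{k=0}^{n} a^k * b^(n-k).
With a=2, b=3, n=5:
sum_{k=0}^{5} 2^k * 3^(5-k)
= 665

665


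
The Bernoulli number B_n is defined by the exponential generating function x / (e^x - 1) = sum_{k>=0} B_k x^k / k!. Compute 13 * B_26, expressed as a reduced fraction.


Bernoulli numbers can also be computed recursively via B_0 = 1 and sum_{j=0}^{m} C(m+1, j) B_j = 0 for m >= 1. Odd-index Bernoulli numbers vanish for k >= 3.
Computing B_26 = 8553103/6, so 13 * B_26 = 13 * 8553103/6 = 111190339/6.

111190339/6


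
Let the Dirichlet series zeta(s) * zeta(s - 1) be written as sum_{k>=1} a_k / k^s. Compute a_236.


Convolution gives a_k = sum_{d | k} d * 1 = sum_{d | k} d = sigma(k), the sum of positive divisors of k.
For k = 236, the divisors are 1, 2, 4, 59, 118, 236, so
sigma(236) = 1 + 2 + 4 + 59 + 118 + 236 = 420.

420


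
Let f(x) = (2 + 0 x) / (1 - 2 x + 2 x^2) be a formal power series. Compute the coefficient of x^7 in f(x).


Write f(x) = sum_{k>=0} a_k x^k. Multiplying both sides by 1 - 2 x + 2 x^2 gives
(1 - 2 x + 2 x^2) sum_{k>=0} a_k x^k = 2 + 0 x.
Matching coefficients:
 x^0: a_0 = 2
 x^1: a_1 - 2 a_0 = 0  =>  a_1 = 2*2 + 0 = 4
 x^k (k >= 2): a_k = 2 a_{k-1} - 2 a_{k-2}.
Iterating: a_2 = 4, a_3 = 0, a_4 = -8, a_5 = -16, a_6 = -16, a_7 = 0.
So the coefficient of x^7 is 0.

0


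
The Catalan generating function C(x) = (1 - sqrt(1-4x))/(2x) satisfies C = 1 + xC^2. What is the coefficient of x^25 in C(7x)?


Substituting x -> 7x scales the n-th coefficient by 7^n, so [x^25] C(7x) = 7^25 * C_25.
C_25 = C(2*25, 25)/(26) = 126410606437752/26 = 4861946401452.
So 7^25 * 4861946401452 = 1341068619663964900807 * 4861946401452 = 6520203749475414994957027780771764.

6520203749475414994957027780771764


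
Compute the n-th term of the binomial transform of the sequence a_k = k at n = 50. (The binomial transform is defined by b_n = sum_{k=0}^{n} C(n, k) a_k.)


With a_k = k, b_n = sum_{k=0}^{n} C(n, k) k. Using k * C(n, k) = n * C(n-1, k-1) gives b_n = n * sum_{k>=1} C(n-1, k-1) = n * 2^(n-1).
For n = 50: 50 * 2^49 = 50 * 562949953421312 = 28147497671065600.

28147497671065600


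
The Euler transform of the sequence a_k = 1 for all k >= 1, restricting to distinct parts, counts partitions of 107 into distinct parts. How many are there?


Partitions of 107 into distinct parts can be computed via generating function.
Product (1+x)(1+x^2)(1+x^3)...
The coefficient of x^107 = 789640

789640


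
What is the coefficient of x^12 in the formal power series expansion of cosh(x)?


The Maclaurin series is cosh(t) = sum_{m>=0} t^(2m) / (2m)!, so substituting t = x, only even powers of x are nonzero, with coefficient of x^(2m) equal to 1 / (2m)!.
For x^12 the coefficient is 1/12! = 1/479001600 = 1/479001600.

1/479001600


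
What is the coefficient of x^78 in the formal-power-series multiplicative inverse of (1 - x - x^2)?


Let the inverse be f(x) = sum_{k>=0} a_k x^k. From f(x) * (1 - x - x^2) = 1 and matching coefficients:
 x^0: a_0 = 1.
 x^1: a_1 - a_0 = 0, so a_1 = 1.
 x^k (k >= 2): a_k - a_{k-1} - a_{k-2} = 0, i.e. a_k = a_{k-1} + a_{k-2}.
This is the Fibonacci-type recurrence shifted so that a_0 = a_1 = 1.
Iterating: a_0=1, a_1=1, a_2=2, a_3=3, a_4=5, a_5=8, a_6=13, a_7=21, a_8=34, a_9=55, ...
a_78 = 14472334024676221.

14472334024676221


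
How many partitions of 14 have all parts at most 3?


Using the generating function (1-x)^(-1)(1-x^2)^(-1)(1-x^3)^(-1),
the coefficient of x^14 counts these restricted partitions.
Result = 24

24


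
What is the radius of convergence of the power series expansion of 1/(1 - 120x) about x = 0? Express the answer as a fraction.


Expanding 1/(1 - 120x) = sum_{k>=0} 120^k x^k, the series converges when |120x| < 1, i.e., |x| < 1/120.
So the radius of convergence is 1/120 = 1/120.

1/120


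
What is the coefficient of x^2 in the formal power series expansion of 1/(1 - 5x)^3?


The general identity 1/(1 - c x)^r = sum_{k>=0} c^k C(k + r - 1, r - 1) x^k follows by substituting y = c x into 1/(1 - y)^r = sum_{k>=0} C(k + r - 1, r - 1) y^k.
For c = 5, r = 3, k = 2:
5^2 * C(4, 2) = 25 * 6 = 150.

150


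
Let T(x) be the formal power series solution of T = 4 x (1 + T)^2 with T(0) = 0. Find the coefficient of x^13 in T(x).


Apply the Lagrange inversion formula: if T = 4 x * phi(T) with phi(t) = (1 + t)^2, then [x^n] T = 4^n * (1/n) [t^(n-1)] phi(t)^n = 4^n * (1/n) [t^(n-1)] (1 + t)^(2n) = 4^n * (1/n) C(2n, n-1).
Using the identity C(2n, n-1) = C(2n, n) * n / (n+1), the unscaled factor equals C(2n, n) / (n+1) = C_n, the n-th Catalan number.
For n = 13: C_13 = C(26, 13) / 14 = 10400600/14 = 742900.
With the 4^13 = 67108864 factor, the coefficient is 67108864 * 742900 = 49855175065600.

49855175065600


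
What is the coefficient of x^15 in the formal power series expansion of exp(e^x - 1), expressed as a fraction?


exp(e^x - 1) is the exponential generating function for the Bell numbers Bell_k: exp(e^x - 1) = sum_{k>=0} Bell_k x^k / k!.
So the coefficient of x^15 in exp(e^x - 1) is Bell_15 / 15!.
Computing: Bell_15 = 1382958545 and 15! = 1307674368000, giving
1382958545/1307674368000 = 276591709/261534873600.

276591709/261534873600


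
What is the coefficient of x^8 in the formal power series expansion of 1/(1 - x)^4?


The negative binomial / multiset identity is
1/(1 - x)^r = sum_{k>=0} C(k + r - 1, r - 1) x^k.
Here r = 4 and k = 8, so the coefficient is
C(8 + 3, 3) = C(11, 3)
= 165

165


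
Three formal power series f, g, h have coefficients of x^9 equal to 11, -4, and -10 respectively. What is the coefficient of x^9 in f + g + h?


Series addition is componentwise:
11 + -4 + -10
= -3

-3


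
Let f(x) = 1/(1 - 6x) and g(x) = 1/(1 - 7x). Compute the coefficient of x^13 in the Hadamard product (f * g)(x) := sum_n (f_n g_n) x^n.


f has coefficients f_k = 6^k and g has coefficients g_k = 7^k, so the Hadamard product has coefficient (f*g)_k = 6^k * 7^k = 42^k.
For k = 13: 42^13 = 1265437718438866624512.

1265437718438866624512


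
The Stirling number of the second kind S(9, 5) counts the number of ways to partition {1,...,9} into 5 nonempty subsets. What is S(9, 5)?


Using the explicit formula S(n,k) = (1/k!) sum_{j=0}^{k} (-1)^(k-j) C(k,j) j^n:
S(9, 5) = 6951
Equivalently, S(n,k) is n! times the coefficient of x^n in the EGF (e^x - 1)^k / k!.

6951


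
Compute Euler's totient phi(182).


phi(n) counts integers in [1, n] coprime to n. Using the multiplicative formula phi(n) = n * prod_{p | n} (1 - 1/p):
182 = 2 * 7 * 13, so
phi(182) = 182 * (1 - 1/2) * (1 - 1/7) * (1 - 1/13) = 72.

72


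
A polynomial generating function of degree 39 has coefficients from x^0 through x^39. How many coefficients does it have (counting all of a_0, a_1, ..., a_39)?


A polynomial of degree 39 takes the form a_0 + a_1 x + ... + a_39 x^39.
The number of coefficients is 39 + 1 = 40.

40


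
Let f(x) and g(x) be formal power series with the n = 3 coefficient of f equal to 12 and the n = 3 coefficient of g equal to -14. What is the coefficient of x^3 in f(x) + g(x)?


Addition of formal power series is termwise.
The coefficient of x^3 in f + g = 12 + -14
= -2

-2


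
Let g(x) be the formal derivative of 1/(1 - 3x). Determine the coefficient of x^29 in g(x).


Differentiate termwise: d/dx sum_{k>=0} 3^k x^k = sum_{k>=1} k 3^k x^(k-1) = sum_{j>=0} (j+1) 3^(j+1) x^j.
Equivalently, d/dx [1/(1 - 3x)] = 3/(1 - 3x)^2.
For j = 29: 30 * 3^30 = 30 * 205891132094649 = 6176733962839470.

6176733962839470


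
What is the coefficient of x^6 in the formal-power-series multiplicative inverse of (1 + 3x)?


The inverse is 1/(1 + 3x). Apply the geometric identity 1/(1 - y) = sum_{k>=0} y^k with y = -3x:
1/(1 + 3x) = sum_{k>=0} (-3)^k x^k.
So the coefficient of x^6 is (-3)^6 = 729.

729


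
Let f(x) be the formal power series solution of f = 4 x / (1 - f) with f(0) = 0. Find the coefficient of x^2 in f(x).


Apply Lagrange inversion: f = 4 x * phi(f) with phi(t) = 1/(1 - t), so
[x^n] f = 4^n * (1/n) [t^(n-1)] phi(t)^n = 4^n * (1/n) [t^(n-1)] (1 - t)^(-n) = 4^n * (1/n) C(2n - 2, n - 1) = 4^n * C_{n-1}.
For n = 2: C_1 = C(2, 1) / 2 = 2/2 = 1.
With the 4^2 = 16 factor, the coefficient is 16 * 1 = 16.

16


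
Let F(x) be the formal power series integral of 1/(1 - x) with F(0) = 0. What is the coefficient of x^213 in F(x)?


1/(1 - x) = sum_{k>=0} x^k. Integrating termwise and using F(0) = 0 gives
F(x) = sum_{k>=0} x^(k+1) / (k+1) = sum_{m>=1} x^m / m = -ln(1 - x).
So the coefficient of x^213 is 1/213 = 1/213.

1/213


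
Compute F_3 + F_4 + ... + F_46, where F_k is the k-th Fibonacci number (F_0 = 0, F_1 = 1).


Use the identity sum_{k=0}^{N} F_k = F_{N+2} - 1 (which follows from F_{k+2} - F_{k+1} = F_k). Then
sum_{k=3}^{46} F_k = (F_{48} - 1) - (F_{4} - 1) = F_{48} - F_{4}.
Computing: F_{48} = 4807526976, F_{4} = 3, so
Sum = 4807526976 - 3 = 4807526973.

4807526973


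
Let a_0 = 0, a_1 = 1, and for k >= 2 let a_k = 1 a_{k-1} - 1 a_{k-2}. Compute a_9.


Iterating the recurrence forward:
a_0 = 0
a_1 = 1
a_2 = 1*1 - 1*0 = 1
a_3 = 1*1 - 1*1 = 0
a_4 = 1*0 - 1*1 = -1
a_5 = 1*-1 - 1*0 = -1
a_6 = 1*-1 - 1*-1 = 0
a_7 = 1*0 - 1*-1 = 1
a_8 = 1*1 - 1*0 = 1
a_9 = 1*1 - 1*1 = 0
So a_9 = 0.

0


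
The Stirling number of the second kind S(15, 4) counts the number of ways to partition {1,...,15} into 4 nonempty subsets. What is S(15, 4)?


Using the explicit formula S(n,k) = (1/k!) sum_{j=0}^{k} (-1)^(k-j) C(k,j) j^n:
S(15, 4) = 42355950
Equivalently, S(n,k) is n! times the coefficient of x^n in the EGF (e^x - 1)^k / k!.

42355950


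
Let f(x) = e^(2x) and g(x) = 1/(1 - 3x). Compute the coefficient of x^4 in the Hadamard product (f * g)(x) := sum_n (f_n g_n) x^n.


Expanding: f_k = 2^k/k! (from e^(2x)) and g_k = 3^k (from 1/(1 - 3x)). So the Hadamard coefficient (f * g)_k = 2^k 3^k / k! = (6)^k / k!.
For k = 4: 6^4/4! = 1296/24 = 54.

54


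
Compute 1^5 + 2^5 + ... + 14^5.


This power sum has a closed form given by Faulhaber's formula
sum_{k=1}^{m} k^p = (1 / (p + 1)) * sum_{j=0}^{p} C(p + 1, j) B_j m^(p + 1 - j),
but for small m direct computation is fastest:
1 + 32 + 243 + 1024 + 3125 + 7776 + 16807 + 32768 + 59049 + 100000 + 161051 + 248832 + 371293 + 537824 = 1539825.

1539825


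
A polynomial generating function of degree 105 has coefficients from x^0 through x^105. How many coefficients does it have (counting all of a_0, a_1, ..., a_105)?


A polynomial of degree 105 takes the form a_0 + a_1 x + ... + a_105 x^105.
The number of coefficients is 105 + 1 = 106.

106


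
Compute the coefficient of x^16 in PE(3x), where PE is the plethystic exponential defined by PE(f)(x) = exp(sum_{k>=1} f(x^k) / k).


With f(x) = 3x, the exponent is sum_{k>=1} 3 x^k / k = 3 * (-ln(1 - x)). Exponentiating:
PE(3x) = exp(-3 ln(1 - x)) = 1/(1 - x)^3.
By the negative binomial expansion, [x^n] 1/(1 - x)^3 = C(n + 2, 2).
For n = 16: C(18, 2) = 153.

153


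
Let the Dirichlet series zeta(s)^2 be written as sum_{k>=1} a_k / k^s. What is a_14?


The Dirichlet convolution of the constant function 1 with itself gives (1 * 1)(k) = sum_{d | k} 1 = d(k), the number of positive divisors of k.
Since zeta(s) = sum_{k>=1} 1/k^s, we have zeta(s)^2 = sum_{k>=1} d(k)/k^s, so a_k = d(k).
For k = 14: the divisors are 1, 2, 7, 14.
Count = 4.

4


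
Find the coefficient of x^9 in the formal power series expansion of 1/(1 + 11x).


Write 1/(1 + c x) = 1/(1 - (-c) x) and apply the geometric-series identity
1/(1 - y) = sum_{k>=0} y^k to get 1/(1 + c x) = sum_{k>=0} (-c)^k x^k.
So the coefficient of x^k is (-c)^k = (-1)^k * c^k.
Here c = 11 and k = 9:
(-11)^9 = -1 * 2357947691 = -2357947691

-2357947691


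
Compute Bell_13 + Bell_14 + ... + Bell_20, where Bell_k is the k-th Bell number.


Recall Bell_k counts set partitions of a k-set (with Bell_0 = 1 by convention).
Bell_13 through Bell_20: 27644437, 190899322, 1382958545, 10480142147, 82864869804, 682076806159, 5832742205057, 51724158235372
Sum = 27644437 + 190899322 + 1382958545 + 10480142147 + 82864869804 + 682076806159 + 5832742205057 + 51724158235372 = 58333923760843.

58333923760843


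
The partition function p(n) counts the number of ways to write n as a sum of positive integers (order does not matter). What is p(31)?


Using the generating function prod_{k>=1} 1/(1-x^k), we compute p(31).
By dynamic programming over parts 1 through 31:
p(31) = 6842

6842


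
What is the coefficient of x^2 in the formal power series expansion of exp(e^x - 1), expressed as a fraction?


exp(e^x - 1) is the exponential generating function for the Bell numbers Bell_k: exp(e^x - 1) = sum_{k>=0} Bell_k x^k / k!.
So the coefficient of x^2 in exp(e^x - 1) is Bell_2 / 2!.
Computing: Bell_2 = 2 and 2! = 2, giving
2/2 = 1.

1


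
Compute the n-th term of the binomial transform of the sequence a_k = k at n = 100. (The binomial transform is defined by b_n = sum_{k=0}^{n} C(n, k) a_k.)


With a_k = k, b_n = sum_{k=0}^{n} C(n, k) k. Using k * C(n, k) = n * C(n-1, k-1) gives b_n = n * sum_{k>=1} C(n-1, k-1) = n * 2^(n-1).
For n = 100: 100 * 2^99 = 100 * 633825300114114700748351602688 = 63382530011411470074835160268800.

63382530011411470074835160268800


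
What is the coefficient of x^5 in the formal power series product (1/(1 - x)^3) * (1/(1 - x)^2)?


Combine the factors: (1/(1 - x)^3) * (1/(1 - x)^2) = 1/(1 - x)^5.
Then use 1/(1 - x)^r = sum_{k>=0} C(k + r - 1, r - 1) x^k with r = 5 and k = 5:
C(9, 4) = 126.

126


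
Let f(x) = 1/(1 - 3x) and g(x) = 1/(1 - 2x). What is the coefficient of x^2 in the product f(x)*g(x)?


The coefficient of x^n in f*g is the Cauchy product: sum_{k=0}^{n} a^k * b^(n-k).
With a=3, b=2, n=2:
sum_{k=0}^{2} 3^k * 2^(2-k)
= 19

19


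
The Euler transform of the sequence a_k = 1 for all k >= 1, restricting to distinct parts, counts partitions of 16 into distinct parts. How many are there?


Partitions of 16 into distinct parts can be computed via generating function.
Product (1+x)(1+x^2)(1+x^3)...
The coefficient of x^16 = 32

32


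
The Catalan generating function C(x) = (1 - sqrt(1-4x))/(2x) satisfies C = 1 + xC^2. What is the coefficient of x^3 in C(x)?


Substituting x -> x scales the n-th coefficient by 1, so [x^3] C(x) = C_3.
C_3 = C(2*3, 3)/(4) = 20/4 = 5.
= 5.

5


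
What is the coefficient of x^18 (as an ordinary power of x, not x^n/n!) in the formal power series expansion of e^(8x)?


The exponential series is e^y = sum_{k>=0} y^k / k!. Substituting y = 8x gives
e^(8x) = sum_{k>=0} 8^k x^k / k!.
So the coefficient of x^n is a^n/n! with a = 8, n = 18:
8^18 / 18! = 18014398509481984/6402373705728000 = 274877906944/97692469875

274877906944/97692469875


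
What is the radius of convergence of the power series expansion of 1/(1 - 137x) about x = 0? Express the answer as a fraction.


Expanding 1/(1 - 137x) = sum_{k>=0} 137^k x^k, the series converges when |137x| < 1, i.e., |x| < 1/137.
So the radius of convergence is 1/137 = 1/137.

1/137


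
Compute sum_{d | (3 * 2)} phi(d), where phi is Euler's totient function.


First, 3 * 2 = 6. One classical identity is sum_{d | n} phi(d) = n (each k in [1, n] has a unique gcd with n, and among the k's with gcd(k, n) = n/d there are phi(d) of them). So the sum equals 6. We also verify directly:
Divisors of 6: 1, 2, 3, 6.
phi values: 1, 1, 2, 2.
Sum = 6.

6


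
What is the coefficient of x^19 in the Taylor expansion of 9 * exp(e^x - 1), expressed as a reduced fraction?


exp(e^x - 1) = sum_{k>=0} Bell_k x^k / k!, where Bell_k is the k-th Bell number.
So the coefficient of x^19 is 9 * Bell_19 / 19!.
Computing: Bell_19 = 5832742205057 and 19! = 121645100408832000, giving
9 * 5832742205057/121645100408832000 = 5832742205057/13516122267648000.

5832742205057/13516122267648000


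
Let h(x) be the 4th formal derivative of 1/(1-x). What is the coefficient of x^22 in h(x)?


Differentiating 4 times: d^4/dx^4 [1/(1-x)] = 4!/(1-x)^5.
The expansion 1/(1-x)^5 = sum_{k>=0} C(k+4, 4) x^k, so the coefficient of x^n in 4!/(1-x)^5 is 4! * C(n+4, 4).
For n = 22: 24 * C(26, 4) = 24 * 14950 = 358800

358800


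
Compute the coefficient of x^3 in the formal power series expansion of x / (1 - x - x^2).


Let f(x) = sum_{k>=0} a_k x^k. Multiplying f(x) * (1 - x - x^2) = x and matching coefficients gives a_0 = 0, a_1 = 1, and a_k = a_{k-1} + a_{k-2} for k >= 2. These are the Fibonacci numbers F_k.
Iterating from F_0 = 0, F_1 = 1:
F_0=0, F_1=1, F_2=1, F_3=2
F_3 = 2.

2


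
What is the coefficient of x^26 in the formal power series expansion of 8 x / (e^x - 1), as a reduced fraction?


The exponential generating function for Bernoulli numbers is
x / (e^x - 1) = sum_{k>=0} B_k x^k / k!.
So the coefficient of x^26 in 8 x / (e^x - 1) is 8 B_26 / 26!.
Computing: B_26 = 8553103/6, 26! = 403291461126605635584000000, giving
8 * 8553103/6 / 403291461126605635584000000 = 657931/23266815064996478976000000.

657931/23266815064996478976000000


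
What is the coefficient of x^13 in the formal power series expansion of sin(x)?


The Maclaurin series is sin(t) = sum_{k>=0} (-1)^k t^(2k+1) / (2k+1)!, so substituting t = x, only odd powers of x are nonzero, with coefficient of x^(2k+1) equal to (-1)^k / (2k+1)!.
Write 13 = 2*6 + 1, giving the coefficient (-1)^6 / 13! = 1/6227020800 = 1/6227020800.

1/6227020800


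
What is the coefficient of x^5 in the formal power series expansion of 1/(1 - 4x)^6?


The general identity 1/(1 - c x)^r = sum_{k>=0} c^k C(k + r - 1, r - 1) x^k follows by substituting y = c x into 1/(1 - y)^r = sum_{k>=0} C(k + r - 1, r - 1) y^k.
For c = 4, r = 6, k = 5:
4^5 * C(10, 5) = 1024 * 252 = 258048.

258048


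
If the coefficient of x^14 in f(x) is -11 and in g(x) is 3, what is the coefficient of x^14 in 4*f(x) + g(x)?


Scalar multiplication scales coefficients: 4 * -11 = -44.
Then add the g coefficient: -44 + 3
= -41

-41


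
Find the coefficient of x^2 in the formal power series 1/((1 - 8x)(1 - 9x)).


By partial fractions or Cauchy convolution:
The coefficient equals sum_{k=0}^{2} 8^k * 9^(2-k).
= 217

217


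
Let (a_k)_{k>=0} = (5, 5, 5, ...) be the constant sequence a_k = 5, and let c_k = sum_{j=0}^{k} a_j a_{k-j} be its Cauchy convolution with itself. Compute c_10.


Since a_j = 5 for all j >= 0, the convolution sum becomes
c_k = sum_{j=0}^{k} 5 * 5 = 25 * (k + 1).
Equivalently, the generating function of (a_k) is 5/(1 - x) and its square is 25/(1 - x)^2 = sum_{k>=0} 25(k + 1) x^k.
For k = 10: 25 * 11 = 275.

275


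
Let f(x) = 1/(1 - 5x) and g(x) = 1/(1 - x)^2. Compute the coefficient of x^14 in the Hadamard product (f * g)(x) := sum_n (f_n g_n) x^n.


f has coefficients f_k = 5^k. For g = 1/(1 - x)^2 the coefficient is g_k = C(k + 1, 1) = k + 1. The Hadamard coefficient is (f * g)_k = 5^k * (k + 1).
For k = 14: 5^14 * 15 = 6103515625 * 15 = 91552734375.

91552734375


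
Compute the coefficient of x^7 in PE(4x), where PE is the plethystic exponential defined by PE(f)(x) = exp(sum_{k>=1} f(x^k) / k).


With f(x) = 4x, the exponent is sum_{k>=1} 4 x^k / k = 4 * (-ln(1 - x)). Exponentiating:
PE(4x) = exp(-4 ln(1 - x)) = 1/(1 - x)^4.
By the negative binomial expansion, [x^n] 1/(1 - x)^4 = C(n + 3, 3).
For n = 7: C(10, 3) = 120.

120


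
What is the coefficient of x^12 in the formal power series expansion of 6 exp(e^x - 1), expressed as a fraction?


exp(e^x - 1) is the exponential generating function for the Bell numbers Bell_k: exp(e^x - 1) = sum_{k>=0} Bell_k x^k / k!.
So the coefficient of x^12 in 6 exp(e^x - 1) is 6 Bell_12 / 12!.
Computing: Bell_12 = 4213597 and 12! = 479001600, giving
6 * 4213597/479001600 = 4213597/79833600.

4213597/79833600


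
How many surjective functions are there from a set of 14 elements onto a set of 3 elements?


By inclusion-exclusion on which target elements are missed, the number of surjections from an n-set onto a k-set is
surj(n, k) = sum_{j=0}^{k} (-1)^j C(k, j) (k - j)^n.
Equivalently surj(n, k) = k! * S(n, k), where S(n, k) is the Stirling number of the second kind.
For n = 14, k = 3:
S(14, 3) = 788970, so
surj = 3! * 788970 = 6 * 788970 = 4733820.

4733820


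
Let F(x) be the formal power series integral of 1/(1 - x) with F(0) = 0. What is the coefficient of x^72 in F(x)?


1/(1 - x) = sum_{k>=0} x^k. Integrating termwise and using F(0) = 0 gives
F(x) = sum_{k>=0} x^(k+1) / (k+1) = sum_{m>=1} x^m / m = -ln(1 - x).
So the coefficient of x^72 is 1/72 = 1/72.

1/72


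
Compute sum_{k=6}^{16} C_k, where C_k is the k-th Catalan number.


C_6 through C_16: 132, 429, 1430, 4862, 16796, 58786, 208012, 742900, 2674440, 9694845, 35357670
Sum = 132 + 429 + 1430 + 4862 + 16796 + 58786 + 208012 + 742900 + 2674440 + 9694845 + 35357670
= 48760302

48760302


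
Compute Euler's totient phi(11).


phi(n) counts integers in [1, n] coprime to n. Using the multiplicative formula phi(n) = n * prod_{p | n} (1 - 1/p):
11 = 11, so
phi(11) = 11 * (1 - 1/11) = 10.

10


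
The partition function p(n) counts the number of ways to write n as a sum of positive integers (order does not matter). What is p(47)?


Using the generating function prod_{k>=1} 1/(1-x^k), we compute p(47).
By dynamic programming over parts 1 through 47:
p(47) = 124754

124754


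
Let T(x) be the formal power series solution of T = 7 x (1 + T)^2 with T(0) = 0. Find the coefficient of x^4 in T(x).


Apply the Lagrange inversion formula: if T = 7 x * phi(T) with phi(t) = (1 + t)^2, then [x^n] T = 7^n * (1/n) [t^(n-1)] phi(t)^n = 7^n * (1/n) [t^(n-1)] (1 + t)^(2n) = 7^n * (1/n) C(2n, n-1).
Using the identity C(2n, n-1) = C(2n, n) * n / (n+1), the unscaled factor equals C(2n, n) / (n+1) = C_n, the n-th Catalan number.
For n = 4: C_4 = C(8, 4) / 5 = 70/5 = 14.
With the 7^4 = 2401 factor, the coefficient is 2401 * 14 = 33614.

33614


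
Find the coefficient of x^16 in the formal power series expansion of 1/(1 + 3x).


Write 1/(1 + c x) = 1/(1 - (-c) x) and apply the geometric-series identity
1/(1 - y) = sum_{k>=0} y^k to get 1/(1 + c x) = sum_{k>=0} (-c)^k x^k.
So the coefficient of x^k is (-c)^k = (-1)^k * c^k.
Here c = 3 and k = 16:
(-3)^16 = 1 * 43046721 = 43046721

43046721


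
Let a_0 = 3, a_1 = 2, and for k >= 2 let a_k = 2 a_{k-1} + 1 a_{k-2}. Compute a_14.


Iterating the recurrence forward:
a_0 = 3
a_1 = 2
a_2 = 2*2 + 1*3 = 7
a_3 = 2*7 + 1*2 = 16
a_4 = 2*16 + 1*7 = 39
a_5 = 2*39 + 1*16 = 94
a_6 = 2*94 + 1*39 = 227
a_7 = 2*227 + 1*94 = 548
a_8 = 2*548 + 1*227 = 1323
a_9 = 2*1323 + 1*548 = 3194
a_10 = 2*3194 + 1*1323 = 7711
a_11 = 2*7711 + 1*3194 = 18616
a_12 = 2*18616 + 1*7711 = 44943
a_13 = 2*44943 + 1*18616 = 108502
a_14 = 2*108502 + 1*44943 = 261947
So a_14 = 261947.

261947


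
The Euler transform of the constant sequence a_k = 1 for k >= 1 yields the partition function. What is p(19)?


The Euler transform converts the sequence a_k = 1 into the number of integer partitions.
Using the recurrence or dynamic programming:
p(19) = 490

490


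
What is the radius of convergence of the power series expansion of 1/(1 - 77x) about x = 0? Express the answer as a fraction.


Expanding 1/(1 - 77x) = sum_{k>=0} 77^k x^k, the series converges when |77x| < 1, i.e., |x| < 1/77.
So the radius of convergence is 1/77 = 1/77.

1/77


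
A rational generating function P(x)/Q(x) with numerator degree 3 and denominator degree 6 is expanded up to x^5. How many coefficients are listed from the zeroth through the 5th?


Expanding up to x^5 gives the coefficients for x^0, x^1, ..., x^5.
That is 5 + 1 = 6 coefficients in total.

6


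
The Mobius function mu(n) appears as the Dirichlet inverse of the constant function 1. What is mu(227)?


227 = 227 (all distinct primes).
mu(227) = (-1)^1 = -1

-1


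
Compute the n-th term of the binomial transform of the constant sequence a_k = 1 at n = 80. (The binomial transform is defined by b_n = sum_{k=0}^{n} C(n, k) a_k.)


With a_k = 1 for all k, b_n = sum_{k=0}^{n} C(n, k) = 2^n by the binomial theorem.
For n = 80: 2^80 = 1208925819614629174706176.

1208925819614629174706176
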